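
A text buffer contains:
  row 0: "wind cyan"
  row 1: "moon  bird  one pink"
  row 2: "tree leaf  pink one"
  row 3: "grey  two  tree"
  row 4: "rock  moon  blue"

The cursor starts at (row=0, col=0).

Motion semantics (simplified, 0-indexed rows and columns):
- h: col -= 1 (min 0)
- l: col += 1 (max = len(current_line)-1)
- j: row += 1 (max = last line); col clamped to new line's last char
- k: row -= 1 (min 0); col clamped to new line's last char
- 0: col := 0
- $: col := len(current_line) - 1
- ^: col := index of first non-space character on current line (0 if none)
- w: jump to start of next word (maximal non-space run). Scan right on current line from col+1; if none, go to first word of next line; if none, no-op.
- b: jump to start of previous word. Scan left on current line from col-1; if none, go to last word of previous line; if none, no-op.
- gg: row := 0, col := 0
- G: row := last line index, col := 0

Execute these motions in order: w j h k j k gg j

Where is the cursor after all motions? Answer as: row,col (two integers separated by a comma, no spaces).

Answer: 1,0

Derivation:
After 1 (w): row=0 col=5 char='c'
After 2 (j): row=1 col=5 char='_'
After 3 (h): row=1 col=4 char='_'
After 4 (k): row=0 col=4 char='_'
After 5 (j): row=1 col=4 char='_'
After 6 (k): row=0 col=4 char='_'
After 7 (gg): row=0 col=0 char='w'
After 8 (j): row=1 col=0 char='m'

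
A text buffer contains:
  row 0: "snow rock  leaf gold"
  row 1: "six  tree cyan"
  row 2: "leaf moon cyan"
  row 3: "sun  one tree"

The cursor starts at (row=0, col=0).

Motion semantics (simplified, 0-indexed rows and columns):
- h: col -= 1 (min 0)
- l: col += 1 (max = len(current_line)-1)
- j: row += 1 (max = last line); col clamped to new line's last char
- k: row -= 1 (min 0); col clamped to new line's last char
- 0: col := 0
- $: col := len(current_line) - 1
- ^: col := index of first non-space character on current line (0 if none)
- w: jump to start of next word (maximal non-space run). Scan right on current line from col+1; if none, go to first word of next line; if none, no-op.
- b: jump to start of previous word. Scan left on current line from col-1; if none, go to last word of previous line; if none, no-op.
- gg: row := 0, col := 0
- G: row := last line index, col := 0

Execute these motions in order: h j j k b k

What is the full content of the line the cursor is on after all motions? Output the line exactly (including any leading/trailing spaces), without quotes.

Answer: snow rock  leaf gold

Derivation:
After 1 (h): row=0 col=0 char='s'
After 2 (j): row=1 col=0 char='s'
After 3 (j): row=2 col=0 char='l'
After 4 (k): row=1 col=0 char='s'
After 5 (b): row=0 col=16 char='g'
After 6 (k): row=0 col=16 char='g'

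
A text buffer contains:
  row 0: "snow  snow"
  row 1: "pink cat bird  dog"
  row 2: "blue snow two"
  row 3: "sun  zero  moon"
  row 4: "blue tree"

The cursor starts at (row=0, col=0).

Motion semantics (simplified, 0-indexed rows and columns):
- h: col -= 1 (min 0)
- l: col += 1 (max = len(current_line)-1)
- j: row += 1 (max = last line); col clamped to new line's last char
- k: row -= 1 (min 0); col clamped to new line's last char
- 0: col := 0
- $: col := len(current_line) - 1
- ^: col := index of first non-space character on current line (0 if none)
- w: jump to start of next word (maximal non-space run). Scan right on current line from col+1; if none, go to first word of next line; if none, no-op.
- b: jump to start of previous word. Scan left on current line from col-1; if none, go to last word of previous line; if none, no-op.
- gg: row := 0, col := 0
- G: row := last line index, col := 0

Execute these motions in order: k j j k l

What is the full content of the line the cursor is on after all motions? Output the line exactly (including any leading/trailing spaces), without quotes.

Answer: pink cat bird  dog

Derivation:
After 1 (k): row=0 col=0 char='s'
After 2 (j): row=1 col=0 char='p'
After 3 (j): row=2 col=0 char='b'
After 4 (k): row=1 col=0 char='p'
After 5 (l): row=1 col=1 char='i'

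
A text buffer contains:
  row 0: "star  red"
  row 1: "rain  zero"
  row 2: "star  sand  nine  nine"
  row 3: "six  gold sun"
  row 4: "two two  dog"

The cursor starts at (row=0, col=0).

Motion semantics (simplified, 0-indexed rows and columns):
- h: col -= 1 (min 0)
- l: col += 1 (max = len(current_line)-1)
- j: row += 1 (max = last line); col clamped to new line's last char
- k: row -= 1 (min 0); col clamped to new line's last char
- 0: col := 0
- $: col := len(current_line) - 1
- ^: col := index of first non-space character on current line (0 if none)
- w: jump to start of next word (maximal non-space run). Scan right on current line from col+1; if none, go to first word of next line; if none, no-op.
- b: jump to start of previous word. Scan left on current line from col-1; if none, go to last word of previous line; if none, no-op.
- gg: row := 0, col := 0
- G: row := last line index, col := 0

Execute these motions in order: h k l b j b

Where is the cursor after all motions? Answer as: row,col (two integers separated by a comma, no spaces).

After 1 (h): row=0 col=0 char='s'
After 2 (k): row=0 col=0 char='s'
After 3 (l): row=0 col=1 char='t'
After 4 (b): row=0 col=0 char='s'
After 5 (j): row=1 col=0 char='r'
After 6 (b): row=0 col=6 char='r'

Answer: 0,6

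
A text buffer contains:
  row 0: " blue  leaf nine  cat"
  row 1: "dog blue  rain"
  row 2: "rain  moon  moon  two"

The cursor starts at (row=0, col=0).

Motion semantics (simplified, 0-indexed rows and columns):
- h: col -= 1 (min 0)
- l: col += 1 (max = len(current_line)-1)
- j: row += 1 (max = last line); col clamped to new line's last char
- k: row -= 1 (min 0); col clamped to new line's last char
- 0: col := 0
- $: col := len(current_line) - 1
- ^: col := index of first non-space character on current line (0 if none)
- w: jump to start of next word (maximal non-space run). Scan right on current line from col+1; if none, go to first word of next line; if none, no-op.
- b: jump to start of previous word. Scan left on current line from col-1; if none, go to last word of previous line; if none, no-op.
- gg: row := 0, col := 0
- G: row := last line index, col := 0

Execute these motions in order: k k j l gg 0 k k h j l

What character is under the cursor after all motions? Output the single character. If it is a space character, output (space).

Answer: o

Derivation:
After 1 (k): row=0 col=0 char='_'
After 2 (k): row=0 col=0 char='_'
After 3 (j): row=1 col=0 char='d'
After 4 (l): row=1 col=1 char='o'
After 5 (gg): row=0 col=0 char='_'
After 6 (0): row=0 col=0 char='_'
After 7 (k): row=0 col=0 char='_'
After 8 (k): row=0 col=0 char='_'
After 9 (h): row=0 col=0 char='_'
After 10 (j): row=1 col=0 char='d'
After 11 (l): row=1 col=1 char='o'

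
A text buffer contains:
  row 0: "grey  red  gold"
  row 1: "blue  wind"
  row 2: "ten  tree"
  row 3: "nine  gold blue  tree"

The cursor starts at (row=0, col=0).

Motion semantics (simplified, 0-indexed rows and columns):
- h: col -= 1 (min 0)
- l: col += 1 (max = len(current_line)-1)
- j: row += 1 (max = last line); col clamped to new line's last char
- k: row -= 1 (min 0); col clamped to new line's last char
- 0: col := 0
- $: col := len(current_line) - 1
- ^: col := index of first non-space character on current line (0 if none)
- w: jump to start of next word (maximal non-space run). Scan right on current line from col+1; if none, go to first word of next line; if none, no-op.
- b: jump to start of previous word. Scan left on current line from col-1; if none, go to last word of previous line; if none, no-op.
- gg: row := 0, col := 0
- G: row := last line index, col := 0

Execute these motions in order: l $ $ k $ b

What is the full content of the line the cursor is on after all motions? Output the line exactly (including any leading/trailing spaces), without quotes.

After 1 (l): row=0 col=1 char='r'
After 2 ($): row=0 col=14 char='d'
After 3 ($): row=0 col=14 char='d'
After 4 (k): row=0 col=14 char='d'
After 5 ($): row=0 col=14 char='d'
After 6 (b): row=0 col=11 char='g'

Answer: grey  red  gold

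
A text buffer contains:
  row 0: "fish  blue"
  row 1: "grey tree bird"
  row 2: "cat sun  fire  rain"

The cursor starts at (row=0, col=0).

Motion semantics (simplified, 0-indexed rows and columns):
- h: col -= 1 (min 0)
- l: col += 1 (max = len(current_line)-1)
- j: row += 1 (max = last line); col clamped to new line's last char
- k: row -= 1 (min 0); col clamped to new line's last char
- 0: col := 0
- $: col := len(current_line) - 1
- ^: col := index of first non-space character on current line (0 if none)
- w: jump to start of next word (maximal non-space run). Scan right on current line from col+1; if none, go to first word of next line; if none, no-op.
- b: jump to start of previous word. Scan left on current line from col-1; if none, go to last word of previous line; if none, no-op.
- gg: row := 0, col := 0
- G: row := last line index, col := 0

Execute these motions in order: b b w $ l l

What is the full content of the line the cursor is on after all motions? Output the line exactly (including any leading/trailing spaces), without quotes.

After 1 (b): row=0 col=0 char='f'
After 2 (b): row=0 col=0 char='f'
After 3 (w): row=0 col=6 char='b'
After 4 ($): row=0 col=9 char='e'
After 5 (l): row=0 col=9 char='e'
After 6 (l): row=0 col=9 char='e'

Answer: fish  blue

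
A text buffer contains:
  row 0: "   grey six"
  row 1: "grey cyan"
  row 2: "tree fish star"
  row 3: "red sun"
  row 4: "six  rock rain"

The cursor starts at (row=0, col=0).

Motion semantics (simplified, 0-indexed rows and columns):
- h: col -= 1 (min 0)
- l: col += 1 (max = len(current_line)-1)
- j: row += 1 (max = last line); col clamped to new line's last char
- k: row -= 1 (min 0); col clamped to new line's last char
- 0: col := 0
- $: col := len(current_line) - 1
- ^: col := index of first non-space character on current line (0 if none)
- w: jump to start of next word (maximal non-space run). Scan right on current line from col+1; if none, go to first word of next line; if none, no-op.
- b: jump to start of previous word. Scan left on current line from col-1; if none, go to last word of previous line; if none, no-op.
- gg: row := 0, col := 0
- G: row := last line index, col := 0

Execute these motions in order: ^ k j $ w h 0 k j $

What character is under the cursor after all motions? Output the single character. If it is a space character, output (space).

After 1 (^): row=0 col=3 char='g'
After 2 (k): row=0 col=3 char='g'
After 3 (j): row=1 col=3 char='y'
After 4 ($): row=1 col=8 char='n'
After 5 (w): row=2 col=0 char='t'
After 6 (h): row=2 col=0 char='t'
After 7 (0): row=2 col=0 char='t'
After 8 (k): row=1 col=0 char='g'
After 9 (j): row=2 col=0 char='t'
After 10 ($): row=2 col=13 char='r'

Answer: r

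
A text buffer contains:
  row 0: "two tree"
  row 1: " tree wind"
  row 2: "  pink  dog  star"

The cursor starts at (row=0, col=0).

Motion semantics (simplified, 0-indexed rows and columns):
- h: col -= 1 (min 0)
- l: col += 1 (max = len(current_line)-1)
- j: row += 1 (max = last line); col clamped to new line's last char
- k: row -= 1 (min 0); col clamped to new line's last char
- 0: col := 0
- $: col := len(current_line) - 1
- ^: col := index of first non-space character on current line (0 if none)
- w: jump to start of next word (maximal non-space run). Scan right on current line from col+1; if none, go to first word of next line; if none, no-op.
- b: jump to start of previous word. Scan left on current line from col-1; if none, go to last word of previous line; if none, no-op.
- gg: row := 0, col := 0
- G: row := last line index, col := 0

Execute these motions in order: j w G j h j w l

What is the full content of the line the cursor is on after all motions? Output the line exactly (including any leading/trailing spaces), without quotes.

After 1 (j): row=1 col=0 char='_'
After 2 (w): row=1 col=1 char='t'
After 3 (G): row=2 col=0 char='_'
After 4 (j): row=2 col=0 char='_'
After 5 (h): row=2 col=0 char='_'
After 6 (j): row=2 col=0 char='_'
After 7 (w): row=2 col=2 char='p'
After 8 (l): row=2 col=3 char='i'

Answer:   pink  dog  star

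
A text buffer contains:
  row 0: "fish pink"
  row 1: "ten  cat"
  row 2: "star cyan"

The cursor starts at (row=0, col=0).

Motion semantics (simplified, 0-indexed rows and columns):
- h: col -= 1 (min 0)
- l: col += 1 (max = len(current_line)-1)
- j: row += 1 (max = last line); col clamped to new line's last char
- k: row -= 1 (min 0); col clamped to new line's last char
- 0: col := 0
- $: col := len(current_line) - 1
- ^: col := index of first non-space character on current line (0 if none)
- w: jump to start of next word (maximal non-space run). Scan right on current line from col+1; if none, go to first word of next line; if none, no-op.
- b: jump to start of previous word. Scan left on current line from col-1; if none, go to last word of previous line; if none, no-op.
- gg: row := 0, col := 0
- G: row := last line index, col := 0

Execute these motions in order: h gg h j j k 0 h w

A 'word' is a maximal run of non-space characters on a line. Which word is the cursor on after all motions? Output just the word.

Answer: cat

Derivation:
After 1 (h): row=0 col=0 char='f'
After 2 (gg): row=0 col=0 char='f'
After 3 (h): row=0 col=0 char='f'
After 4 (j): row=1 col=0 char='t'
After 5 (j): row=2 col=0 char='s'
After 6 (k): row=1 col=0 char='t'
After 7 (0): row=1 col=0 char='t'
After 8 (h): row=1 col=0 char='t'
After 9 (w): row=1 col=5 char='c'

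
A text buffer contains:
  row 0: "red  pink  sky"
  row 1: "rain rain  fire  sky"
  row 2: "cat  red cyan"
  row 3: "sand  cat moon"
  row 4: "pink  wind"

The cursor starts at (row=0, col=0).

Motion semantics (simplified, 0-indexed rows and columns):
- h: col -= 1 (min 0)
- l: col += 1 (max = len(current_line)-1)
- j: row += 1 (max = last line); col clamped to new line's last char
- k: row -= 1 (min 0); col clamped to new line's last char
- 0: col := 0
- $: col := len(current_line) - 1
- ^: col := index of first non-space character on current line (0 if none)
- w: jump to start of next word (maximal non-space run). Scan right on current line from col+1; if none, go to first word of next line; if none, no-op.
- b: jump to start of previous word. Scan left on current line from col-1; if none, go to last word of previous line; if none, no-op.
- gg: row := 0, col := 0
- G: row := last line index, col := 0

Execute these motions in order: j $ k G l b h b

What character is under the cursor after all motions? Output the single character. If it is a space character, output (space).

Answer: m

Derivation:
After 1 (j): row=1 col=0 char='r'
After 2 ($): row=1 col=19 char='y'
After 3 (k): row=0 col=13 char='y'
After 4 (G): row=4 col=0 char='p'
After 5 (l): row=4 col=1 char='i'
After 6 (b): row=4 col=0 char='p'
After 7 (h): row=4 col=0 char='p'
After 8 (b): row=3 col=10 char='m'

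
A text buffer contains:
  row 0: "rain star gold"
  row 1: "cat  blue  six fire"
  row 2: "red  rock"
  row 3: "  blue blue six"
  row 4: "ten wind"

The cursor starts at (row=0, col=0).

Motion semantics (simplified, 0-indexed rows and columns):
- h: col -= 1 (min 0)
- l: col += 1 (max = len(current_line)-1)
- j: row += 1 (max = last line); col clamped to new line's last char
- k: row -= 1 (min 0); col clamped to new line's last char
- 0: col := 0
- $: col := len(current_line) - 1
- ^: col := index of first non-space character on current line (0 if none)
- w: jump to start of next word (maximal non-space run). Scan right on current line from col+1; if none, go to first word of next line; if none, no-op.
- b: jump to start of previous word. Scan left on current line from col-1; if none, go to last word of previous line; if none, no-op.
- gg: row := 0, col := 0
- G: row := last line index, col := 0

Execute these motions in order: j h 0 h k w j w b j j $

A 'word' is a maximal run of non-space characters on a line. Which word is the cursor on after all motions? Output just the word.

After 1 (j): row=1 col=0 char='c'
After 2 (h): row=1 col=0 char='c'
After 3 (0): row=1 col=0 char='c'
After 4 (h): row=1 col=0 char='c'
After 5 (k): row=0 col=0 char='r'
After 6 (w): row=0 col=5 char='s'
After 7 (j): row=1 col=5 char='b'
After 8 (w): row=1 col=11 char='s'
After 9 (b): row=1 col=5 char='b'
After 10 (j): row=2 col=5 char='r'
After 11 (j): row=3 col=5 char='e'
After 12 ($): row=3 col=14 char='x'

Answer: six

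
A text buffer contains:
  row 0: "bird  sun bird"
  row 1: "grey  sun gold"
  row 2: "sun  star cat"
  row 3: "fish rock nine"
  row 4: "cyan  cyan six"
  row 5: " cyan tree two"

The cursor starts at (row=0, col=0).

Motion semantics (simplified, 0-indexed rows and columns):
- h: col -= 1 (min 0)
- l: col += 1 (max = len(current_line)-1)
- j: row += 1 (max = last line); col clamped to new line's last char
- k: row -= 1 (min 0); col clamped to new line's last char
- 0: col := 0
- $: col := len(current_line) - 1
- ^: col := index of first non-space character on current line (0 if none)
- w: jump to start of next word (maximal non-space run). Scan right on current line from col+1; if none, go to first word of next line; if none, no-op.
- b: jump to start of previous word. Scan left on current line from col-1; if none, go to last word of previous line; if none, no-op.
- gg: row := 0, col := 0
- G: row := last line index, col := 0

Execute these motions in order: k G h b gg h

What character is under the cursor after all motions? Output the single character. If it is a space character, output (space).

Answer: b

Derivation:
After 1 (k): row=0 col=0 char='b'
After 2 (G): row=5 col=0 char='_'
After 3 (h): row=5 col=0 char='_'
After 4 (b): row=4 col=11 char='s'
After 5 (gg): row=0 col=0 char='b'
After 6 (h): row=0 col=0 char='b'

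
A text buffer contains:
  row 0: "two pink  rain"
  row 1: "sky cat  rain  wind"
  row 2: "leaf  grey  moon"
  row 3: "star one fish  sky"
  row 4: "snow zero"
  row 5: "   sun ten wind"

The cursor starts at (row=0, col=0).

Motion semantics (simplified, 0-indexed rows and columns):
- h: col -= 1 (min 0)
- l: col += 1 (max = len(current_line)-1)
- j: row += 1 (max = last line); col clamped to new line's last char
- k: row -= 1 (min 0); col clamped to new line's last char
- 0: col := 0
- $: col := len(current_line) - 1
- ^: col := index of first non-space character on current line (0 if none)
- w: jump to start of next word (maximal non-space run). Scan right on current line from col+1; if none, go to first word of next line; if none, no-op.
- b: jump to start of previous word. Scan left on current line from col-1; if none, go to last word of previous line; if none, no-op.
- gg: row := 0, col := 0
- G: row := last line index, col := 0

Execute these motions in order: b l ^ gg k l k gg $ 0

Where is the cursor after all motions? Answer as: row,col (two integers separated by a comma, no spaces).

After 1 (b): row=0 col=0 char='t'
After 2 (l): row=0 col=1 char='w'
After 3 (^): row=0 col=0 char='t'
After 4 (gg): row=0 col=0 char='t'
After 5 (k): row=0 col=0 char='t'
After 6 (l): row=0 col=1 char='w'
After 7 (k): row=0 col=1 char='w'
After 8 (gg): row=0 col=0 char='t'
After 9 ($): row=0 col=13 char='n'
After 10 (0): row=0 col=0 char='t'

Answer: 0,0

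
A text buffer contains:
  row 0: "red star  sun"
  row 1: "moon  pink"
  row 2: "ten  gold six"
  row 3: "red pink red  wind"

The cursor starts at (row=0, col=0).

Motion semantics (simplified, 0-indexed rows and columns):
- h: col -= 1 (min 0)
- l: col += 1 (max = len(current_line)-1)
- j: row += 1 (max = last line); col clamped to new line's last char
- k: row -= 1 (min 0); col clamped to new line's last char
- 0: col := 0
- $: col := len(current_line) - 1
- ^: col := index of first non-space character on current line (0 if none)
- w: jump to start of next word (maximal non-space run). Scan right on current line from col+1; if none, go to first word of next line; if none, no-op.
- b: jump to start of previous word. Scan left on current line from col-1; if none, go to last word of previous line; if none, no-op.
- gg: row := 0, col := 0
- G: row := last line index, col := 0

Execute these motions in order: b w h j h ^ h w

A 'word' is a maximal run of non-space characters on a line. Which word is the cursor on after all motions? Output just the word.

After 1 (b): row=0 col=0 char='r'
After 2 (w): row=0 col=4 char='s'
After 3 (h): row=0 col=3 char='_'
After 4 (j): row=1 col=3 char='n'
After 5 (h): row=1 col=2 char='o'
After 6 (^): row=1 col=0 char='m'
After 7 (h): row=1 col=0 char='m'
After 8 (w): row=1 col=6 char='p'

Answer: pink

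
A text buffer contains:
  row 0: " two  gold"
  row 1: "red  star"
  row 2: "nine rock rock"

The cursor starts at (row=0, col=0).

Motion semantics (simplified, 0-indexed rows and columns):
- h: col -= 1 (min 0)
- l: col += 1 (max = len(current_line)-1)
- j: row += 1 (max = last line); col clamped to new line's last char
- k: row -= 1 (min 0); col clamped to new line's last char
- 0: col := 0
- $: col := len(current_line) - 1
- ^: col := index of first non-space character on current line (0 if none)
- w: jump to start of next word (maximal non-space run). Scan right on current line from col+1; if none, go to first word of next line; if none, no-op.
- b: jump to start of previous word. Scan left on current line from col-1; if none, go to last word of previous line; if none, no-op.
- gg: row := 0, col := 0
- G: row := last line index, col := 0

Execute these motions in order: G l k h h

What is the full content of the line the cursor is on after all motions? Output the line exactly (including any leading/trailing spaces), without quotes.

After 1 (G): row=2 col=0 char='n'
After 2 (l): row=2 col=1 char='i'
After 3 (k): row=1 col=1 char='e'
After 4 (h): row=1 col=0 char='r'
After 5 (h): row=1 col=0 char='r'

Answer: red  star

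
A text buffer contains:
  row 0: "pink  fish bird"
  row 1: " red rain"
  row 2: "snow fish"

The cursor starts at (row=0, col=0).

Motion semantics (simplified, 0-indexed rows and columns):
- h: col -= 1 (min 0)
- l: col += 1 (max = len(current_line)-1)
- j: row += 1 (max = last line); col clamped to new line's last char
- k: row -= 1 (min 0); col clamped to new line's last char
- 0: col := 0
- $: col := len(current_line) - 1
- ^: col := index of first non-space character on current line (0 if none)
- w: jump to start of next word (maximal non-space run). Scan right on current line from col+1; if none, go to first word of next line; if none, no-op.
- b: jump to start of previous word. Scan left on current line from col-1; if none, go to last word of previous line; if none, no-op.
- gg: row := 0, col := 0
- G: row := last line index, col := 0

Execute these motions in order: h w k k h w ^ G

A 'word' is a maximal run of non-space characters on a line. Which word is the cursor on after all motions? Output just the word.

Answer: snow

Derivation:
After 1 (h): row=0 col=0 char='p'
After 2 (w): row=0 col=6 char='f'
After 3 (k): row=0 col=6 char='f'
After 4 (k): row=0 col=6 char='f'
After 5 (h): row=0 col=5 char='_'
After 6 (w): row=0 col=6 char='f'
After 7 (^): row=0 col=0 char='p'
After 8 (G): row=2 col=0 char='s'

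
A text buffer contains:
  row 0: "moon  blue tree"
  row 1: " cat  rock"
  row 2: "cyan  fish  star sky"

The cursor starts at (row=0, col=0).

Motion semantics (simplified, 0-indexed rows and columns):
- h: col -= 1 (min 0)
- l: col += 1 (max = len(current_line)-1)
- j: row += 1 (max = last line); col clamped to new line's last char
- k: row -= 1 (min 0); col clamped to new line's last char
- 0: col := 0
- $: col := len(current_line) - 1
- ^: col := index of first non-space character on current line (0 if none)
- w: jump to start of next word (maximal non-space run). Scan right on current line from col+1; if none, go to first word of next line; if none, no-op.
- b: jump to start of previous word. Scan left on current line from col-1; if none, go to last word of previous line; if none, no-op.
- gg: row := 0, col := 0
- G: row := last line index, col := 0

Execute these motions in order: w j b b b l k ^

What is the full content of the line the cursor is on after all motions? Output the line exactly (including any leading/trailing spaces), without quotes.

Answer: moon  blue tree

Derivation:
After 1 (w): row=0 col=6 char='b'
After 2 (j): row=1 col=6 char='r'
After 3 (b): row=1 col=1 char='c'
After 4 (b): row=0 col=11 char='t'
After 5 (b): row=0 col=6 char='b'
After 6 (l): row=0 col=7 char='l'
After 7 (k): row=0 col=7 char='l'
After 8 (^): row=0 col=0 char='m'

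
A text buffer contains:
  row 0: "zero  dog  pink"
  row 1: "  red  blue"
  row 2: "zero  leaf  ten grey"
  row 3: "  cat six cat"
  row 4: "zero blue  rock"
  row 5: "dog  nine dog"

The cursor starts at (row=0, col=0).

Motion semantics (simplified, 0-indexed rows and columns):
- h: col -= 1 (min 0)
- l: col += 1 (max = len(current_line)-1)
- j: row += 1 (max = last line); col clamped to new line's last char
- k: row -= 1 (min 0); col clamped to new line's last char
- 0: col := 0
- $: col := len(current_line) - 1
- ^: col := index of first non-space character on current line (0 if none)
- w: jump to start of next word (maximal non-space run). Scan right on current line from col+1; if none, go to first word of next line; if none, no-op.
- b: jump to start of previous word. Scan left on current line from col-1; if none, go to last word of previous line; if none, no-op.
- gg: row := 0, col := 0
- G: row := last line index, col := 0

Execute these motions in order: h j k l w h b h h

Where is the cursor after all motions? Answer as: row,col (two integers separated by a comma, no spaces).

Answer: 0,0

Derivation:
After 1 (h): row=0 col=0 char='z'
After 2 (j): row=1 col=0 char='_'
After 3 (k): row=0 col=0 char='z'
After 4 (l): row=0 col=1 char='e'
After 5 (w): row=0 col=6 char='d'
After 6 (h): row=0 col=5 char='_'
After 7 (b): row=0 col=0 char='z'
After 8 (h): row=0 col=0 char='z'
After 9 (h): row=0 col=0 char='z'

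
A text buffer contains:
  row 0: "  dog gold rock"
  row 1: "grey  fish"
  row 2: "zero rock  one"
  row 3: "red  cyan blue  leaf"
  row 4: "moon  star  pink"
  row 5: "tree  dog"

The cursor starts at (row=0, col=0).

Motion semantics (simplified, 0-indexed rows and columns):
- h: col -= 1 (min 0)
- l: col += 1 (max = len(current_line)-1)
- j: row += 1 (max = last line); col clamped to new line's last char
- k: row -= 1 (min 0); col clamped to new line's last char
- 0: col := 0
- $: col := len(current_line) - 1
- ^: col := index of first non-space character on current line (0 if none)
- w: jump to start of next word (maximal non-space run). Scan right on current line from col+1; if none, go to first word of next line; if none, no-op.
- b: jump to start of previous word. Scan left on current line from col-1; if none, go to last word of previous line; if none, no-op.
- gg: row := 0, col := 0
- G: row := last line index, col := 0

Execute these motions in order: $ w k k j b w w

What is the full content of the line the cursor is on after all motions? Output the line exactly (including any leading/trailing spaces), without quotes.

After 1 ($): row=0 col=14 char='k'
After 2 (w): row=1 col=0 char='g'
After 3 (k): row=0 col=0 char='_'
After 4 (k): row=0 col=0 char='_'
After 5 (j): row=1 col=0 char='g'
After 6 (b): row=0 col=11 char='r'
After 7 (w): row=1 col=0 char='g'
After 8 (w): row=1 col=6 char='f'

Answer: grey  fish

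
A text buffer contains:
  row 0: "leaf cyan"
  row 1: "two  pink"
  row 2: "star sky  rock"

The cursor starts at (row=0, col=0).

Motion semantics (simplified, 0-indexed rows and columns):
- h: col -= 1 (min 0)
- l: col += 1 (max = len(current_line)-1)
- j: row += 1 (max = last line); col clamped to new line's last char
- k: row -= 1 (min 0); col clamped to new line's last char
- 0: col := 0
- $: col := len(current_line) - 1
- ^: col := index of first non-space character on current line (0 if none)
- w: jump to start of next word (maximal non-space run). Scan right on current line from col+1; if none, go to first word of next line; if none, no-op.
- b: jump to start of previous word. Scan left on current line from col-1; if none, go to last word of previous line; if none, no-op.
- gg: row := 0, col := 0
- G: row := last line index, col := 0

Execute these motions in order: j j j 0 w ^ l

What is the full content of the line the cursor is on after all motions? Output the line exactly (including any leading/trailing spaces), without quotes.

After 1 (j): row=1 col=0 char='t'
After 2 (j): row=2 col=0 char='s'
After 3 (j): row=2 col=0 char='s'
After 4 (0): row=2 col=0 char='s'
After 5 (w): row=2 col=5 char='s'
After 6 (^): row=2 col=0 char='s'
After 7 (l): row=2 col=1 char='t'

Answer: star sky  rock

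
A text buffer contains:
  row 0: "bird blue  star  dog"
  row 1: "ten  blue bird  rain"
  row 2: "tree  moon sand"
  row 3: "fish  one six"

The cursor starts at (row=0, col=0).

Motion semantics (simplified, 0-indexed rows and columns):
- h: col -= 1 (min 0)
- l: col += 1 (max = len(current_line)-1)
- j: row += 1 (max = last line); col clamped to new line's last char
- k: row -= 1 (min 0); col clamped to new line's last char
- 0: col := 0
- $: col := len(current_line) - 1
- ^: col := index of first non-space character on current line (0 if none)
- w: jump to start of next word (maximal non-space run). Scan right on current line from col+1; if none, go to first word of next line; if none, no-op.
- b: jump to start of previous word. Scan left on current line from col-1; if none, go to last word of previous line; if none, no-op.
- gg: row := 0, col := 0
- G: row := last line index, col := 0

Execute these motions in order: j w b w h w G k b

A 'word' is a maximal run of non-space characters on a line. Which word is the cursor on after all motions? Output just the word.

After 1 (j): row=1 col=0 char='t'
After 2 (w): row=1 col=5 char='b'
After 3 (b): row=1 col=0 char='t'
After 4 (w): row=1 col=5 char='b'
After 5 (h): row=1 col=4 char='_'
After 6 (w): row=1 col=5 char='b'
After 7 (G): row=3 col=0 char='f'
After 8 (k): row=2 col=0 char='t'
After 9 (b): row=1 col=16 char='r'

Answer: rain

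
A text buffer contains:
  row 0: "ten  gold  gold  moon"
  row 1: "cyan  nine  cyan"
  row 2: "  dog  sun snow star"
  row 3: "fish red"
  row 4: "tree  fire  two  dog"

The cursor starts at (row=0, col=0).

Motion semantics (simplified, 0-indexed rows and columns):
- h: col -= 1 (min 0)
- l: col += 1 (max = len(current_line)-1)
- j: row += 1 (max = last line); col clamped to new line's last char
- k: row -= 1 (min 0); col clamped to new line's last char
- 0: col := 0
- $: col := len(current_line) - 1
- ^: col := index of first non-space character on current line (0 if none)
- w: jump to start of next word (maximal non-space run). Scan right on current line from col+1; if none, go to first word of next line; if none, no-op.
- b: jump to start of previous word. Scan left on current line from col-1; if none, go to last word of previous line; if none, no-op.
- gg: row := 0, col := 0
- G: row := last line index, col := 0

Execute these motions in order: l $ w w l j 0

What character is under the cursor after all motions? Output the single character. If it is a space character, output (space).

After 1 (l): row=0 col=1 char='e'
After 2 ($): row=0 col=20 char='n'
After 3 (w): row=1 col=0 char='c'
After 4 (w): row=1 col=6 char='n'
After 5 (l): row=1 col=7 char='i'
After 6 (j): row=2 col=7 char='s'
After 7 (0): row=2 col=0 char='_'

Answer: (space)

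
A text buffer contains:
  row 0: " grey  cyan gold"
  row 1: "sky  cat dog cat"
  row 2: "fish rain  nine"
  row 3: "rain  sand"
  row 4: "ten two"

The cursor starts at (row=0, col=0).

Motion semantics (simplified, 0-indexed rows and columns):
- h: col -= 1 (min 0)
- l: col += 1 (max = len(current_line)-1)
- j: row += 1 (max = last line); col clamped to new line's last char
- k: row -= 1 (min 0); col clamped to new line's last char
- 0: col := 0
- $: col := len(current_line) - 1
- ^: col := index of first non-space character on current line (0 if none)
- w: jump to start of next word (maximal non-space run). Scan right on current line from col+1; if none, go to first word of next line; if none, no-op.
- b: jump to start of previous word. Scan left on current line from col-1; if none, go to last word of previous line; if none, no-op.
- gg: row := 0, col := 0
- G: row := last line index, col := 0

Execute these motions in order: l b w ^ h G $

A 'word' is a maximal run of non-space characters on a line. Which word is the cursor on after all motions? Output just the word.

Answer: two

Derivation:
After 1 (l): row=0 col=1 char='g'
After 2 (b): row=0 col=1 char='g'
After 3 (w): row=0 col=7 char='c'
After 4 (^): row=0 col=1 char='g'
After 5 (h): row=0 col=0 char='_'
After 6 (G): row=4 col=0 char='t'
After 7 ($): row=4 col=6 char='o'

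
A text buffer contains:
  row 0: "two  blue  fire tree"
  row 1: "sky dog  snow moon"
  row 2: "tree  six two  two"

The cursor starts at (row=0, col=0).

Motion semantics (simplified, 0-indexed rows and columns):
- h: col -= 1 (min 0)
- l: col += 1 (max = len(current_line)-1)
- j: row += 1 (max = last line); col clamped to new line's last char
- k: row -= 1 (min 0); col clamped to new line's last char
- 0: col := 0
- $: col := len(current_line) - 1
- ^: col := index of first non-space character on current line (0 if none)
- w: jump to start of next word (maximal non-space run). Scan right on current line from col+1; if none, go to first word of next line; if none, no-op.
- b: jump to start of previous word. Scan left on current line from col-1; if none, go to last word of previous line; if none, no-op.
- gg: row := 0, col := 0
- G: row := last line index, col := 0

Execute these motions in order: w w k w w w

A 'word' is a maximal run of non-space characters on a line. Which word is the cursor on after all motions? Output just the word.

After 1 (w): row=0 col=5 char='b'
After 2 (w): row=0 col=11 char='f'
After 3 (k): row=0 col=11 char='f'
After 4 (w): row=0 col=16 char='t'
After 5 (w): row=1 col=0 char='s'
After 6 (w): row=1 col=4 char='d'

Answer: dog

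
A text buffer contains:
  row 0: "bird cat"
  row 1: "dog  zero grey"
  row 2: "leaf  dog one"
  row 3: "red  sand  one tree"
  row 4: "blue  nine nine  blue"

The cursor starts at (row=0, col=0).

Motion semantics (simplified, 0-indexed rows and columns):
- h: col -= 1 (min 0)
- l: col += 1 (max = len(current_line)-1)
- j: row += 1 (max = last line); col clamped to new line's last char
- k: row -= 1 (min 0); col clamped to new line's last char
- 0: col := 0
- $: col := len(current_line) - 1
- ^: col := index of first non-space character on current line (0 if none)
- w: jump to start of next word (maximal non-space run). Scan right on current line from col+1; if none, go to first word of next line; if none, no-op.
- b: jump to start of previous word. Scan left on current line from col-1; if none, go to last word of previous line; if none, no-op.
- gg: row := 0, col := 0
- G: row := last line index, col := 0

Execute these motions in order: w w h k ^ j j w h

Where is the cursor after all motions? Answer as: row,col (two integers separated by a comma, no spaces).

Answer: 2,5

Derivation:
After 1 (w): row=0 col=5 char='c'
After 2 (w): row=1 col=0 char='d'
After 3 (h): row=1 col=0 char='d'
After 4 (k): row=0 col=0 char='b'
After 5 (^): row=0 col=0 char='b'
After 6 (j): row=1 col=0 char='d'
After 7 (j): row=2 col=0 char='l'
After 8 (w): row=2 col=6 char='d'
After 9 (h): row=2 col=5 char='_'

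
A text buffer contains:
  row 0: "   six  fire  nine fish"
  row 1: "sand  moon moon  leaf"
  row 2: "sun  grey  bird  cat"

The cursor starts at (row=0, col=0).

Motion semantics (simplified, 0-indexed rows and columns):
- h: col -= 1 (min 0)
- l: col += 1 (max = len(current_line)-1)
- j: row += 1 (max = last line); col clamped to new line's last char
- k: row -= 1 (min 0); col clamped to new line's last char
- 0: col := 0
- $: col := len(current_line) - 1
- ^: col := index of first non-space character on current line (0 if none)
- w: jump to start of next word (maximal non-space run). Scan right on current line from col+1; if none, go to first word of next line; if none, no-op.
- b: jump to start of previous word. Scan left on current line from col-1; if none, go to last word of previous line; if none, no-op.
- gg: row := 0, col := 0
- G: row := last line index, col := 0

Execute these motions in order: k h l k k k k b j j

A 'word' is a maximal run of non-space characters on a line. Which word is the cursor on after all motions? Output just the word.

Answer: sun

Derivation:
After 1 (k): row=0 col=0 char='_'
After 2 (h): row=0 col=0 char='_'
After 3 (l): row=0 col=1 char='_'
After 4 (k): row=0 col=1 char='_'
After 5 (k): row=0 col=1 char='_'
After 6 (k): row=0 col=1 char='_'
After 7 (k): row=0 col=1 char='_'
After 8 (b): row=0 col=1 char='_'
After 9 (j): row=1 col=1 char='a'
After 10 (j): row=2 col=1 char='u'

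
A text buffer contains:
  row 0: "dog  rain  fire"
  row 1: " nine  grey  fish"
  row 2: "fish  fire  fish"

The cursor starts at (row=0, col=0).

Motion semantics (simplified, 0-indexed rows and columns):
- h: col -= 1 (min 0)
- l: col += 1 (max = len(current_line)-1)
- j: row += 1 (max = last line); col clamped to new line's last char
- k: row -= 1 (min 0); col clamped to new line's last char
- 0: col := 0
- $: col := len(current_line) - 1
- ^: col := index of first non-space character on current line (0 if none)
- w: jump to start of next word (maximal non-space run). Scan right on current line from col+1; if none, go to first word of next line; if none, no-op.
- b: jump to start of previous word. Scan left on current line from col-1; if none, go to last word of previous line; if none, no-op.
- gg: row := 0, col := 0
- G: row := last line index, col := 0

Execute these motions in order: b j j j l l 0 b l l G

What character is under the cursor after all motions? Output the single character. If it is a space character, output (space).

Answer: f

Derivation:
After 1 (b): row=0 col=0 char='d'
After 2 (j): row=1 col=0 char='_'
After 3 (j): row=2 col=0 char='f'
After 4 (j): row=2 col=0 char='f'
After 5 (l): row=2 col=1 char='i'
After 6 (l): row=2 col=2 char='s'
After 7 (0): row=2 col=0 char='f'
After 8 (b): row=1 col=13 char='f'
After 9 (l): row=1 col=14 char='i'
After 10 (l): row=1 col=15 char='s'
After 11 (G): row=2 col=0 char='f'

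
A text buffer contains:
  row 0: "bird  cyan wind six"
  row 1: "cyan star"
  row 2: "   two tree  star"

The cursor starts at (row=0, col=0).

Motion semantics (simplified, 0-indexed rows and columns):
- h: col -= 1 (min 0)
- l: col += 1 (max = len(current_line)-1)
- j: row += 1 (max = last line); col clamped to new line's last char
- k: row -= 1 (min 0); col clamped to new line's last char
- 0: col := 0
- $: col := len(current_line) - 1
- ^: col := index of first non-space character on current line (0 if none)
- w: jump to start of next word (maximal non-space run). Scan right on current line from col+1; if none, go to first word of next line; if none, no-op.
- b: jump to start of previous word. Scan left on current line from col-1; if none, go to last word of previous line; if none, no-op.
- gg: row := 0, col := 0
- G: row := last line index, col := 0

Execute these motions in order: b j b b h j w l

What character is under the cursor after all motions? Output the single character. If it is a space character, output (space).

Answer: w

Derivation:
After 1 (b): row=0 col=0 char='b'
After 2 (j): row=1 col=0 char='c'
After 3 (b): row=0 col=16 char='s'
After 4 (b): row=0 col=11 char='w'
After 5 (h): row=0 col=10 char='_'
After 6 (j): row=1 col=8 char='r'
After 7 (w): row=2 col=3 char='t'
After 8 (l): row=2 col=4 char='w'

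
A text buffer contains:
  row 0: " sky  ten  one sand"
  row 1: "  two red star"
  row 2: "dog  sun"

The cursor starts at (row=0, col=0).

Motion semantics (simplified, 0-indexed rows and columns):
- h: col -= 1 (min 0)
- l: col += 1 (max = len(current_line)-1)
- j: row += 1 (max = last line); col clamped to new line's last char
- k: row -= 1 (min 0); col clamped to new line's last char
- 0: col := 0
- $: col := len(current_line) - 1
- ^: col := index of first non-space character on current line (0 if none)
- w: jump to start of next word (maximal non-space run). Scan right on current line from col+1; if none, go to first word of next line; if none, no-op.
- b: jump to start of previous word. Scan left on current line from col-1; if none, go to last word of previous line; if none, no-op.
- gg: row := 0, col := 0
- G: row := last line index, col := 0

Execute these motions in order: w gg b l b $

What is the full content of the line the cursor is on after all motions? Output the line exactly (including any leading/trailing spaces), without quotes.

After 1 (w): row=0 col=1 char='s'
After 2 (gg): row=0 col=0 char='_'
After 3 (b): row=0 col=0 char='_'
After 4 (l): row=0 col=1 char='s'
After 5 (b): row=0 col=1 char='s'
After 6 ($): row=0 col=18 char='d'

Answer:  sky  ten  one sand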